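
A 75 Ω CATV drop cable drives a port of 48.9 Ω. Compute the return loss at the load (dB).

RL ≈ 13.5 dB

Γ = (48.9 − 75)/(48.9 + 75) = -0.211
RL = −20·log₁₀|Γ| = −20·log₁₀(0.211)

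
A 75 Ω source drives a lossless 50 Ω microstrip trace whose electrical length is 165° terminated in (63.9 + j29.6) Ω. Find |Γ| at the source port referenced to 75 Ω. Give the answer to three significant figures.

|Γ| ≈ 0.316

tan(βl) = -0.268
Z_in = Z_0·(Z_L + jZ_0·tanβl)/(Z_0 + jZ_L·tanβl) = 46.9 + j27.9 Ω
Γ_s = (Z_in − Z_s)/(Z_in + Z_s) = (-28.1 + j27.9)/(122 + j27.9), |Γ_s| = 0.316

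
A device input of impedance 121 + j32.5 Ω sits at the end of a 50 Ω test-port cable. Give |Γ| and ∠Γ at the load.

Γ ≈ 0.449 ∠ 13.8°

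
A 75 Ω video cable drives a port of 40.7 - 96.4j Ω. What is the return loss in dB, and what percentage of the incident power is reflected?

Γ = (-34.3 − j96.4)/(115.7 − j96.4), |Γ| = 0.679
RL = −20·log₁₀(0.679) = 3.36 dB
P_refl/P_inc = |Γ|² = 0.462

RL ≈ 3.36 dB; 46.2% of incident power reflected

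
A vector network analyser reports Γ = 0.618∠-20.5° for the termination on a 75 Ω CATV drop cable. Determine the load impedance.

Z_L ≈ 207 − j145 Ω

Z_L = Z_0·(1 + Γ)/(1 − Γ) = 75·(1.58 − j0.216)/(0.421 + j0.216)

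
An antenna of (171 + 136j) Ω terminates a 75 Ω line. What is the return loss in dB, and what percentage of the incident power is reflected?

RL ≈ 4.55 dB; 35.1% of incident power reflected

Γ = (96 + j136)/(246 + j136), |Γ| = 0.592
RL = −20·log₁₀(0.592) = 4.55 dB
P_refl/P_inc = |Γ|² = 0.351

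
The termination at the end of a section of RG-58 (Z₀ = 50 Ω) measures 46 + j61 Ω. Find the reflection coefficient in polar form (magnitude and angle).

Γ ≈ 0.537 ∠ 61.3°

Γ = (Z_L − Z_0)/(Z_L + Z_0) = (-4 + j61)/(96 + j61)
|Γ| = 61.1/114 = 0.537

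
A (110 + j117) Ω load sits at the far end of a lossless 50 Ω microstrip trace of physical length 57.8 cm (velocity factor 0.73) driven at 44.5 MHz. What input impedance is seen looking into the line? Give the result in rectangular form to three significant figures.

λ = v/f = 0.73·c / 44.5 MHz = 4.92 m
βl = 2π·l/λ = 2π × 0.117 = 42.3°
tan(βl) = tan(42.3°) = 0.909
Z_in = Z_0·(Z_L + jZ_0·tanβl)/(Z_0 + jZ_L·tanβl)
     = 50·(110 + j162)/(-56.4 + j100)

Z_in ≈ 38.1 − j76.5 Ω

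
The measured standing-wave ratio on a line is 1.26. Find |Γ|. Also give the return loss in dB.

|Γ| ≈ 0.115; return loss ≈ 18.8 dB

|Γ| = (S − 1)/(S + 1) = (1.26 − 1)/(1.26 + 1) = 0.26/2.26
RL = −20·log₁₀|Γ| = −20·log₁₀(0.115)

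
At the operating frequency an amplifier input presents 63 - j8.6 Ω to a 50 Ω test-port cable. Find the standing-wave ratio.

Γ = (Z_L − Z_0)/(Z_L + Z_0) = (13 − j8.6)/(113 − j8.6)
|Γ| = 15.6/113 = 0.138
VSWR = (1 + |Γ|)/(1 − |Γ|) = 1.14/0.862

VSWR ≈ 1.32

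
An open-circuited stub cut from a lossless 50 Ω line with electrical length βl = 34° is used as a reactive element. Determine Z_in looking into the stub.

tan(βl) = 0.675
For an open-circuited stub, Z_in = −jZ_0·cot(βl) = −jZ_0/tan(βl)

Z_in ≈ −j74.1 Ω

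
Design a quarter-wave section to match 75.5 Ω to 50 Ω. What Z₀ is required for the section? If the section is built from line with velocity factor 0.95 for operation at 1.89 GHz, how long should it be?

Z_qwt ≈ 61.4 Ω; length ≈ 3.77 cm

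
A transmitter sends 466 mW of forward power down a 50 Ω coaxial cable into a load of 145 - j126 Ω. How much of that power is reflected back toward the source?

P_reflected ≈ 215 mW

|Γ| = |(95 − j126)/(195 − j126)| = 0.68
|Γ|² = 0.462
P_refl = |Γ|²·P_inc = 215 mW, P_del = (1 − |Γ|²)·P_inc = 251 mW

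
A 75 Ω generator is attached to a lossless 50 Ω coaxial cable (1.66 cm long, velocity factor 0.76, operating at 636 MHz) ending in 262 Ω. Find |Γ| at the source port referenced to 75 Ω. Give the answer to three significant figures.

|Γ| ≈ 0.589

λ = v/f = 0.76·c / 636 MHz = 0.358 m
βl = 2π·l/λ = 2π × 0.0463 = 16.7°
tan(βl) = 0.299
Z_in = Z_0·(Z_L + jZ_0·tanβl)/(Z_0 + jZ_L·tanβl) = 82.5 − j114 Ω
Γ_s = (Z_in − Z_s)/(Z_in + Z_s) = (7.46 − j114)/(157 − j114), |Γ_s| = 0.589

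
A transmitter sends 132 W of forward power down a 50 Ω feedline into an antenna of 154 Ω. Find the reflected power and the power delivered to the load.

Γ = (154 − 50)/(154 + 50) = 0.51
|Γ|² = 0.26
P_refl = |Γ|²·P_inc = 34.3 W, P_del = (1 − |Γ|²)·P_inc = 97.7 W

P_reflected ≈ 34.3 W; P_delivered ≈ 97.7 W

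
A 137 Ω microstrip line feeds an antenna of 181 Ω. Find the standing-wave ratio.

For a purely resistive load, VSWR = R_L/Z_0 or Z_0/R_L (whichever > 1) = 181/137

VSWR ≈ 1.32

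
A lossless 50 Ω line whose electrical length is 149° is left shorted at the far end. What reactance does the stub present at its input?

X_in ≈ -30 Ω (capacitive)

tan(βl) = -0.601
For a shorted stub, Z_in = jZ_0·tan(βl)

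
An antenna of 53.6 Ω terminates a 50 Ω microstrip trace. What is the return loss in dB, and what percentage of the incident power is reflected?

RL ≈ 29.2 dB; 0.121% of incident power reflected

Γ = (53.6 − 50)/(53.6 + 50) = 0.0347
RL = −20·log₁₀(0.0347) = 29.2 dB
P_refl/P_inc = |Γ|² = 0.00121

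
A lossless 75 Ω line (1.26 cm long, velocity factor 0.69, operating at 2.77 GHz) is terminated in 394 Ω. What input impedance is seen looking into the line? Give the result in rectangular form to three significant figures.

λ = v/f = 0.69·c / 2.77 GHz = 0.0747 m
βl = 2π·l/λ = 2π × 0.169 = 60.7°
tan(βl) = tan(60.7°) = 1.78
Z_in = Z_0·(Z_L + jZ_0·tanβl)/(Z_0 + jZ_L·tanβl)
     = 75·(394 + j134)/(75 + j702)

Z_in ≈ 18.6 − j40.1 Ω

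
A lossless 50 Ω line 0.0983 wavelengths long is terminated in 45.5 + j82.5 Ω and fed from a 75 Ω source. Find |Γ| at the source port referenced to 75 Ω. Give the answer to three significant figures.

|Γ| ≈ 0.535

βl = 2π × 0.0983 = 35.4°
tan(βl) = 0.71
Z_in = Z_0·(Z_L + jZ_0·tanβl)/(Z_0 + jZ_L·tanβl) = 153 − j111 Ω
Γ_s = (Z_in − Z_s)/(Z_in + Z_s) = (78 − j111)/(228 − j111), |Γ_s| = 0.535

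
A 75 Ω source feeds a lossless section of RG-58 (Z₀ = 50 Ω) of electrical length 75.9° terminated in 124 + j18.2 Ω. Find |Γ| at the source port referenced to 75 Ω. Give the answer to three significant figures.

|Γ| ≈ 0.568

tan(βl) = 3.98
Z_in = Z_0·(Z_L + jZ_0·tanβl)/(Z_0 + jZ_L·tanβl) = 21.4 − j13.5 Ω
Γ_s = (Z_in − Z_s)/(Z_in + Z_s) = (-53.6 − j13.5)/(96.4 − j13.5), |Γ_s| = 0.568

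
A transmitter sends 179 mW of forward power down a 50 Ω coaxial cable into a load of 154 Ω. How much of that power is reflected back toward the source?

Γ = (154 − 50)/(154 + 50) = 0.51
|Γ|² = 0.26
P_refl = |Γ|²·P_inc = 46.5 mW, P_del = (1 − |Γ|²)·P_inc = 132 mW

P_reflected ≈ 46.5 mW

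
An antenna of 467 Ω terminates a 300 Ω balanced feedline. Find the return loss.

Γ = (467 − 300)/(467 + 300) = 0.218
RL = −20·log₁₀|Γ| = −20·log₁₀(0.218)

RL ≈ 13.2 dB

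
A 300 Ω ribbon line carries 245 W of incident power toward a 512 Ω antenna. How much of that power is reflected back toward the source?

Γ = (512 − 300)/(512 + 300) = 0.261
|Γ|² = 0.0682
P_refl = |Γ|²·P_inc = 16.7 W, P_del = (1 − |Γ|²)·P_inc = 228 W

P_reflected ≈ 16.7 W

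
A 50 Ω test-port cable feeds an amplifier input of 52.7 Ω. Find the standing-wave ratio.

VSWR ≈ 1.05

For a purely resistive load, VSWR = R_L/Z_0 or Z_0/R_L (whichever > 1) = 52.7/50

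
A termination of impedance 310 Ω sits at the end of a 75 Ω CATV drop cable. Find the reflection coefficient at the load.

Γ = 0.61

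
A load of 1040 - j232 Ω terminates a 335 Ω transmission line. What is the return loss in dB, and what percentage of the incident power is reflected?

Γ = (705 − j232)/(1375 − j232), |Γ| = 0.532
RL = −20·log₁₀(0.532) = 5.48 dB
P_refl/P_inc = |Γ|² = 0.283

RL ≈ 5.48 dB; 28.3% of incident power reflected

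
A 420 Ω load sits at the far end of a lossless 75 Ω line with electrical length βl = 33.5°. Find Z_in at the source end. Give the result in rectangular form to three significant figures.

tan(βl) = tan(33.5°) = 0.662
Z_in = Z_0·(Z_L + jZ_0·tanβl)/(Z_0 + jZ_L·tanβl)
     = 75·(420 + j49.6)/(75 + j278)

Z_in ≈ 41 − j102 Ω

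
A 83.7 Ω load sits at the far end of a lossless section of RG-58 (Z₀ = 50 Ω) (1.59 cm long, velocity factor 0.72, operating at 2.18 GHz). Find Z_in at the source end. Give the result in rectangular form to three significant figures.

λ = v/f = 0.72·c / 2.18 GHz = 0.0991 m
βl = 2π·l/λ = 2π × 0.16 = 57.8°
tan(βl) = tan(57.8°) = 1.59
Z_in = Z_0·(Z_L + jZ_0·tanβl)/(Z_0 + jZ_L·tanβl)
     = 50·(83.7 + j79.3)/(50 + j133)

Z_in ≈ 36.6 − j17.8 Ω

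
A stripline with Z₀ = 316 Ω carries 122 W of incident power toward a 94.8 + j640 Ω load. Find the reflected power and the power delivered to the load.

|Γ| = |(-221.2 + j640)/(410.8 + j640)| = 0.89
|Γ|² = 0.793
P_refl = |Γ|²·P_inc = 96.7 W, P_del = (1 − |Γ|²)·P_inc = 25.3 W

P_reflected ≈ 96.7 W; P_delivered ≈ 25.3 W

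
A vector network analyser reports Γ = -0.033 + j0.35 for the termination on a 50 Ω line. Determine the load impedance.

Z_L = Z_0·(1 + Γ)/(1 − Γ) = 50·(0.967 + j0.35)/(1.03 − j0.35)

Z_L ≈ 36.8 + j29.4 Ω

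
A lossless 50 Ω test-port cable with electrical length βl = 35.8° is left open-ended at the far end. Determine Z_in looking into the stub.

Z_in ≈ −j69.3 Ω

tan(βl) = 0.721
For an open-ended stub, Z_in = −jZ_0·cot(βl) = −jZ_0/tan(βl)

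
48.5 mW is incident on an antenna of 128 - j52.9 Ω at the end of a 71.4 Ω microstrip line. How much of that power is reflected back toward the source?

|Γ| = |(56.6 − j52.9)/(199.4 − j52.9)| = 0.376
|Γ|² = 0.141
P_refl = |Γ|²·P_inc = 6.84 mW, P_del = (1 − |Γ|²)·P_inc = 41.7 mW

P_reflected ≈ 6.84 mW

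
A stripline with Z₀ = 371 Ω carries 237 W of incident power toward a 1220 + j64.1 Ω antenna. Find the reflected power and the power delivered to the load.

|Γ| = |(849 + j64.1)/(1591 + j64.1)| = 0.535
|Γ|² = 0.286
P_refl = |Γ|²·P_inc = 67.8 W, P_del = (1 − |Γ|²)·P_inc = 169 W

P_reflected ≈ 67.8 W; P_delivered ≈ 169 W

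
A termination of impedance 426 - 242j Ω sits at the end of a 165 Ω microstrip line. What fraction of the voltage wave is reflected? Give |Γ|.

|Γ| ≈ 0.557

Γ = (Z_L − Z_0)/(Z_L + Z_0) = (261 − j242)/(591 − j242)
|Γ| = 356/639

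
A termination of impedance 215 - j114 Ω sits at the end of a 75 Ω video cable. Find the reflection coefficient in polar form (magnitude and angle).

Γ ≈ 0.579 ∠ -17.7°

Γ = (Z_L − Z_0)/(Z_L + Z_0) = (140 − j114)/(290 − j114)
|Γ| = 181/312 = 0.579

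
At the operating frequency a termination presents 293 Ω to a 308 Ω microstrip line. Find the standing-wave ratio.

For a purely resistive load, VSWR = R_L/Z_0 or Z_0/R_L (whichever > 1) = 308/293

VSWR ≈ 1.05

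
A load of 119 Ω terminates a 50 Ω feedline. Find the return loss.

RL ≈ 7.78 dB

Γ = (119 − 50)/(119 + 50) = 0.408
RL = −20·log₁₀|Γ| = −20·log₁₀(0.408)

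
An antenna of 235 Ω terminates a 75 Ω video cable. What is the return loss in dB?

RL ≈ 5.74 dB

Γ = (235 − 75)/(235 + 75) = 0.516
RL = −20·log₁₀|Γ| = −20·log₁₀(0.516)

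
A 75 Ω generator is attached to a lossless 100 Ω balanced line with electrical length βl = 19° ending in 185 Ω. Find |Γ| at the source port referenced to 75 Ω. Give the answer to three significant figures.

|Γ| ≈ 0.406

tan(βl) = 0.344
Z_in = Z_0·(Z_L + jZ_0·tanβl)/(Z_0 + jZ_L·tanβl) = 147 − j59.3 Ω
Γ_s = (Z_in − Z_s)/(Z_in + Z_s) = (72.2 − j59.3)/(222 − j59.3), |Γ_s| = 0.406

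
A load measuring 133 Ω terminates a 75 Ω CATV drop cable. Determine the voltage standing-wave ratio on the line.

Γ = (133 − 75)/(133 + 75) = 0.279
VSWR = (1 + 0.279)/(1 − 0.279)

VSWR ≈ 1.77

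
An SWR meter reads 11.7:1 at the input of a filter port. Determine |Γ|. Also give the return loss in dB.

|Γ| = (S − 1)/(S + 1) = (11.7 − 1)/(11.7 + 1) = 10.7/12.7
RL = −20·log₁₀|Γ| = −20·log₁₀(0.843)

|Γ| ≈ 0.843; return loss ≈ 1.49 dB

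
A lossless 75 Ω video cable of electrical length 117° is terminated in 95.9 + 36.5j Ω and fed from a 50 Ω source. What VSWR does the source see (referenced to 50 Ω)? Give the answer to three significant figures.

VSWR ≈ 1.1

tan(βl) = -1.96
Z_in = Z_0·(Z_L + jZ_0·tanβl)/(Z_0 + jZ_L·tanβl) = 46 + j2.39 Ω
Γ_s = (Z_in − Z_s)/(Z_in + Z_s) = (-4.02 + j2.39)/(96 + j2.39), |Γ_s| = 0.0488
VSWR = (1 + |Γ_s|)/(1 − |Γ_s|)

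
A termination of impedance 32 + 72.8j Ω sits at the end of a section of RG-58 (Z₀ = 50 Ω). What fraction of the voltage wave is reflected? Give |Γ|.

Γ = (Z_L − Z_0)/(Z_L + Z_0) = (-18 + j72.8)/(82 + j72.8)
|Γ| = 75/110

|Γ| ≈ 0.684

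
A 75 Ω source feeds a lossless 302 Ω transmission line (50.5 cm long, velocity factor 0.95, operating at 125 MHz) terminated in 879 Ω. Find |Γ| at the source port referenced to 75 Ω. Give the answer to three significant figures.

|Γ| ≈ 0.306

λ = v/f = 0.95·c / 125 MHz = 2.28 m
βl = 2π·l/λ = 2π × 0.221 = 79.7°
tan(βl) = 5.52
Z_in = Z_0·(Z_L + jZ_0·tanβl)/(Z_0 + jZ_L·tanβl) = 107 − j48 Ω
Γ_s = (Z_in − Z_s)/(Z_in + Z_s) = (31.7 − j48)/(182 − j48), |Γ_s| = 0.306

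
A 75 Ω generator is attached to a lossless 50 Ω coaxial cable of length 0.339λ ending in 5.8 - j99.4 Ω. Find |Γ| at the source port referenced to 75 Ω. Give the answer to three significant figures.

|Γ| ≈ 0.949

βl = 2π × 0.339 = 122°
tan(βl) = -1.6
Z_in = Z_0·(Z_L + jZ_0·tanβl)/(Z_0 + jZ_L·tanβl) = 4.32 + j82 Ω
Γ_s = (Z_in − Z_s)/(Z_in + Z_s) = (-70.7 + j82)/(79.3 + j82), |Γ_s| = 0.949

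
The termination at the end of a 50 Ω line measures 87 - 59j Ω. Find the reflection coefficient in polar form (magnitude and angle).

Γ ≈ 0.467 ∠ -34.6°

Γ = (Z_L − Z_0)/(Z_L + Z_0) = (37 − j59)/(137 − j59)
|Γ| = 69.6/149 = 0.467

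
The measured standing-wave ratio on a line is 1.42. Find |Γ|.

|Γ| ≈ 0.174

|Γ| = (S − 1)/(S + 1) = (1.42 − 1)/(1.42 + 1) = 0.42/2.42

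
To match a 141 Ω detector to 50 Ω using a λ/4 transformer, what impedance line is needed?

Z_qwt = √(Z_0·R_L) = √(50 × 141) = √7050

Z_qwt ≈ 84 Ω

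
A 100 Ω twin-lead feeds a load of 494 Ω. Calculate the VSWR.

VSWR ≈ 4.94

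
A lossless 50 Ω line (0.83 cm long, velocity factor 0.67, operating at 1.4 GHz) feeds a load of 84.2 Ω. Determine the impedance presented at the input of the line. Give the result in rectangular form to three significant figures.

Z_in ≈ 68.4 − j24.8 Ω

λ = v/f = 0.67·c / 1.4 GHz = 0.144 m
βl = 2π·l/λ = 2π × 0.0578 = 20.8°
tan(βl) = tan(20.8°) = 0.38
Z_in = Z_0·(Z_L + jZ_0·tanβl)/(Z_0 + jZ_L·tanβl)
     = 50·(84.2 + j19)/(50 + j32)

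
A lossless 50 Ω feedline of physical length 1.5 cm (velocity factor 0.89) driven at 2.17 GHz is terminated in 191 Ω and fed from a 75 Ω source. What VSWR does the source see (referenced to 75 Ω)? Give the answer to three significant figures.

VSWR ≈ 4.12

λ = v/f = 0.89·c / 2.17 GHz = 0.123 m
βl = 2π·l/λ = 2π × 0.122 = 43.9°
tan(βl) = 0.962
Z_in = Z_0·(Z_L + jZ_0·tanβl)/(Z_0 + jZ_L·tanβl) = 25.4 − j45.1 Ω
Γ_s = (Z_in − Z_s)/(Z_in + Z_s) = (-49.6 − j45.1)/(100 − j45.1), |Γ_s| = 0.61
VSWR = (1 + |Γ_s|)/(1 − |Γ_s|)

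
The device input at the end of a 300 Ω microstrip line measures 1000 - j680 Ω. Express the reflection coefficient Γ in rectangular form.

Γ ≈ 0.638 − j0.19

Γ = (Z_L − Z_0)/(Z_L + Z_0) = (700 − j680)/(1300 − j680)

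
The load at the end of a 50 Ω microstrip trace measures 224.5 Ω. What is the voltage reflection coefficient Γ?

Γ = (Z_L − Z_0)/(Z_L + Z_0) = (224.5 − 50)/(224.5 + 50) = 174.5/274.5

Γ = 0.636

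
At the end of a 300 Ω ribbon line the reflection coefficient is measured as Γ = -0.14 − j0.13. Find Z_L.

Z_L = Z_0·(1 + Γ)/(1 − Γ) = 300·(0.86 − j0.13)/(1.14 + j0.13)

Z_L ≈ 220 − j59.2 Ω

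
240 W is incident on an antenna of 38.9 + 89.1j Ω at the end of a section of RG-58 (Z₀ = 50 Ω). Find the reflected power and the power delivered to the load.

P_reflected ≈ 122 W; P_delivered ≈ 118 W

|Γ| = |(-11.1 + j89.1)/(88.9 + j89.1)| = 0.713
|Γ|² = 0.509
P_refl = |Γ|²·P_inc = 122 W, P_del = (1 − |Γ|²)·P_inc = 118 W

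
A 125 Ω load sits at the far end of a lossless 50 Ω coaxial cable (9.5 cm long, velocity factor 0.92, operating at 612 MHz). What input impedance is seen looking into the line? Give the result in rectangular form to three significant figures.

Z_in ≈ 21.1 − j10.5 Ω

λ = v/f = 0.92·c / 612 MHz = 0.451 m
βl = 2π·l/λ = 2π × 0.211 = 75.8°
tan(βl) = tan(75.8°) = 3.96
Z_in = Z_0·(Z_L + jZ_0·tanβl)/(Z_0 + jZ_L·tanβl)
     = 50·(125 + j198)/(50 + j495)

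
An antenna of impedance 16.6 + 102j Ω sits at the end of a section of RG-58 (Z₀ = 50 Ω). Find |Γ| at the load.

Γ = (Z_L − Z_0)/(Z_L + Z_0) = (-33.4 + j102)/(66.6 + j102)
|Γ| = 107/122

|Γ| ≈ 0.881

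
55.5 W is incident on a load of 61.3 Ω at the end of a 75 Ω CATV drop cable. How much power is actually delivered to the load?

P_delivered ≈ 54.9 W

Γ = (61.3 − 75)/(61.3 + 75) = -0.101
|Γ|² = 0.0101
P_refl = |Γ|²·P_inc = 0.561 W, P_del = (1 − |Γ|²)·P_inc = 54.9 W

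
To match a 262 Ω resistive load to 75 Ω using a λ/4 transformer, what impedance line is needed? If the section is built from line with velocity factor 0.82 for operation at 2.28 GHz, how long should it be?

Z_qwt ≈ 140 Ω; length ≈ 2.7 cm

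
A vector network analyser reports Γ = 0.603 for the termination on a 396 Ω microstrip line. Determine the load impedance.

Z_L ≈ 1600 Ω

Z_L = Z_0·(1 + Γ)/(1 − Γ) = 396·(1.6)/(0.397)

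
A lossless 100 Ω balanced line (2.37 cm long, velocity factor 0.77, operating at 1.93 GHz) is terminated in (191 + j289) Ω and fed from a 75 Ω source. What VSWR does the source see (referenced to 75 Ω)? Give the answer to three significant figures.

λ = v/f = 0.77·c / 1.93 GHz = 0.12 m
βl = 2π·l/λ = 2π × 0.198 = 71.3°
tan(βl) = 2.95
Z_in = Z_0·(Z_L + jZ_0·tanβl)/(Z_0 + jZ_L·tanβl) = 21 − j61.9 Ω
Γ_s = (Z_in − Z_s)/(Z_in + Z_s) = (-54 − j61.9)/(96 − j61.9), |Γ_s| = 0.719
VSWR = (1 + |Γ_s|)/(1 − |Γ_s|)

VSWR ≈ 6.13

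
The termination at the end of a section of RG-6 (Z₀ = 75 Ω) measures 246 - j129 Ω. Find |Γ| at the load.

|Γ| ≈ 0.619

Γ = (Z_L − Z_0)/(Z_L + Z_0) = (171 − j129)/(321 − j129)
|Γ| = 214/346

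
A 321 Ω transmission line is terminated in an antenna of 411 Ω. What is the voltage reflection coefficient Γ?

Γ = (Z_L − Z_0)/(Z_L + Z_0) = (411 − 321)/(411 + 321) = 90/732

Γ = 0.123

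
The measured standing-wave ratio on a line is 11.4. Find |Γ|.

|Γ| = (S − 1)/(S + 1) = (11.4 − 1)/(11.4 + 1) = 10.4/12.4

|Γ| ≈ 0.839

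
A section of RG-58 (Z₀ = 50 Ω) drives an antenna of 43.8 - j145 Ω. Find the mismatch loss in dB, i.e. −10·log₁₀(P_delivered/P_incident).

mismatch loss ≈ 5.32 dB

Γ = (-6.2 − j145)/(93.8 − j145), |Γ| = 0.84
|Γ|² = 0.706, so P_del/P_inc = 1 − |Γ|² = 0.294
ML = −10·log₁₀(1 − |Γ|²)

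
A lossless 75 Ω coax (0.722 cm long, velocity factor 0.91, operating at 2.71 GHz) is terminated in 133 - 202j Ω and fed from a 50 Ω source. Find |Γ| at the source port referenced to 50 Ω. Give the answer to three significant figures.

|Γ| ≈ 0.756

λ = v/f = 0.91·c / 2.71 GHz = 0.101 m
βl = 2π·l/λ = 2π × 0.0717 = 25.8°
tan(βl) = 0.483
Z_in = Z_0·(Z_L + jZ_0·tanβl)/(Z_0 + jZ_L·tanβl) = 27.2 − j82.1 Ω
Γ_s = (Z_in − Z_s)/(Z_in + Z_s) = (-22.8 − j82.1)/(77.2 − j82.1), |Γ_s| = 0.756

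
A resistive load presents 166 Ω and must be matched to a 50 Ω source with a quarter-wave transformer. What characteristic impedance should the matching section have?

Z_qwt ≈ 91.1 Ω

Z_qwt = √(Z_0·R_L) = √(50 × 166) = √8300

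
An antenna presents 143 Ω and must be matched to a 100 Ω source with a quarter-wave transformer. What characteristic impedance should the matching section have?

Z_qwt ≈ 120 Ω

Z_qwt = √(Z_0·R_L) = √(100 × 143) = √14300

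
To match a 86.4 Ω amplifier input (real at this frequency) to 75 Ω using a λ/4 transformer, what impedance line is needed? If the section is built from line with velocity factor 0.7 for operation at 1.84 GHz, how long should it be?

Z_qwt = √(Z_0·R_L) = √(75 × 86.4) = √6480
λ = 0.7·c/f = 0.114 m, so l = λ/4 = 0.0285 m

Z_qwt ≈ 80.5 Ω; length ≈ 2.85 cm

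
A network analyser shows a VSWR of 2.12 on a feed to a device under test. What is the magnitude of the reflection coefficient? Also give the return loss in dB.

|Γ| ≈ 0.359; return loss ≈ 8.9 dB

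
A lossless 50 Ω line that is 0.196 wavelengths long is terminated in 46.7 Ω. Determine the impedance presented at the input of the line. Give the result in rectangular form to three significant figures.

βl = 2π × 0.196 = 70.6°
tan(βl) = tan(70.6°) = 2.83
Z_in = Z_0·(Z_L + jZ_0·tanβl)/(Z_0 + jZ_L·tanβl)
     = 50·(46.7 + j142)/(50 + j132)

Z_in ≈ 52.7 + j2.26 Ω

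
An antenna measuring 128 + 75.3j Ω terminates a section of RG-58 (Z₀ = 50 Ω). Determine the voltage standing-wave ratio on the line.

VSWR ≈ 3.56

Γ = (Z_L − Z_0)/(Z_L + Z_0) = (78 + j75.3)/(178 + j75.3)
|Γ| = 108/193 = 0.561
VSWR = (1 + |Γ|)/(1 − |Γ|) = 1.56/0.439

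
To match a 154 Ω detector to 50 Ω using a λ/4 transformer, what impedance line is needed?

Z_qwt ≈ 87.7 Ω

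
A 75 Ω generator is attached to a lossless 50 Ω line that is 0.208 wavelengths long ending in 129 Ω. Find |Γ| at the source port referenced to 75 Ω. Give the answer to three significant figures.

|Γ| ≈ 0.578

βl = 2π × 0.208 = 74.9°
tan(βl) = 3.7
Z_in = Z_0·(Z_L + jZ_0·tanβl)/(Z_0 + jZ_L·tanβl) = 20.6 − j11.4 Ω
Γ_s = (Z_in − Z_s)/(Z_in + Z_s) = (-54.4 − j11.4)/(95.6 − j11.4), |Γ_s| = 0.578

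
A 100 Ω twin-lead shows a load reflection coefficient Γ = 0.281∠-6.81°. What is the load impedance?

Z_L ≈ 177 − j12.8 Ω

Z_L = Z_0·(1 + Γ)/(1 − Γ) = 100·(1.28 − j0.0333)/(0.721 + j0.0333)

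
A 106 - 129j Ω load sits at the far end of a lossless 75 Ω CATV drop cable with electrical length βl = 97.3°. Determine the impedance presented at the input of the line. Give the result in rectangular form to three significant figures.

tan(βl) = tan(97.3°) = -7.81
Z_in = Z_0·(Z_L + jZ_0·tanβl)/(Z_0 + jZ_L·tanβl)
     = 75·(106 − j714)/(-932 − j827)

Z_in ≈ 23.8 + j36.4 Ω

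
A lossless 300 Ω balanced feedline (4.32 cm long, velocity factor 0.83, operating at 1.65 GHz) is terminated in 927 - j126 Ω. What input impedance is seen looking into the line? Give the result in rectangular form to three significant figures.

Z_in ≈ 102 + j75.8 Ω

λ = v/f = 0.83·c / 1.65 GHz = 0.151 m
βl = 2π·l/λ = 2π × 0.286 = 103°
tan(βl) = tan(103°) = -4.31
Z_in = Z_0·(Z_L + jZ_0·tanβl)/(Z_0 + jZ_L·tanβl)
     = 300·(927 − j1420)/(-243 − j4000)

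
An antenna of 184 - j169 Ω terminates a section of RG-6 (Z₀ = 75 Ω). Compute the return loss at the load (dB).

Γ = (109 − j169)/(259 − j169), |Γ| = 0.65
RL = −20·log₁₀|Γ| = −20·log₁₀(0.65)

RL ≈ 3.74 dB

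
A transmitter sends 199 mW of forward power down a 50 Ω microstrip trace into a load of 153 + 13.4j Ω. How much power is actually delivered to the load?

|Γ| = |(103 + j13.4)/(203 + j13.4)| = 0.511
|Γ|² = 0.261
P_refl = |Γ|²·P_inc = 51.9 mW, P_del = (1 − |Γ|²)·P_inc = 147 mW

P_delivered ≈ 147 mW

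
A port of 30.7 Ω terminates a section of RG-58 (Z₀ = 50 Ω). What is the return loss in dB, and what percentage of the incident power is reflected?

RL ≈ 12.4 dB; 5.72% of incident power reflected

Γ = (30.7 − 50)/(30.7 + 50) = -0.239
RL = −20·log₁₀(0.239) = 12.4 dB
P_refl/P_inc = |Γ|² = 0.0572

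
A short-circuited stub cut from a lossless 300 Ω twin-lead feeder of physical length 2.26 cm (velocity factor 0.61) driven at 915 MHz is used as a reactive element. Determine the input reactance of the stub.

X_in ≈ 258 Ω (inductive)

λ = v/f = 0.61·c / 915 MHz = 0.2 m
βl = 2π·l/λ = 2π × 0.113 = 40.7°
tan(βl) = 0.86
For a short-circuited stub, Z_in = jZ_0·tan(βl)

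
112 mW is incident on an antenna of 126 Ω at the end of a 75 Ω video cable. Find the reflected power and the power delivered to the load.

P_reflected ≈ 7.21 mW; P_delivered ≈ 105 mW

Γ = (126 − 75)/(126 + 75) = 0.254
|Γ|² = 0.0644
P_refl = |Γ|²·P_inc = 7.21 mW, P_del = (1 − |Γ|²)·P_inc = 105 mW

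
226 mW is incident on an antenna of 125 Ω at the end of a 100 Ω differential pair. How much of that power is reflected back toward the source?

Γ = (125 − 100)/(125 + 100) = 0.111
|Γ|² = 0.0123
P_refl = |Γ|²·P_inc = 2.79 mW, P_del = (1 − |Γ|²)·P_inc = 223 mW

P_reflected ≈ 2.79 mW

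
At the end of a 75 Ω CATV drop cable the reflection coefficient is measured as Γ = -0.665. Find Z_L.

Z_L ≈ 15.1 Ω

Z_L = Z_0·(1 + Γ)/(1 − Γ) = 75·(0.335)/(1.67)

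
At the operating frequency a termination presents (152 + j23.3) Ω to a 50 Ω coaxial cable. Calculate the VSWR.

VSWR ≈ 3.12

Γ = (Z_L − Z_0)/(Z_L + Z_0) = (102 + j23.3)/(202 + j23.3)
|Γ| = 105/203 = 0.515
VSWR = (1 + |Γ|)/(1 − |Γ|) = 1.51/0.485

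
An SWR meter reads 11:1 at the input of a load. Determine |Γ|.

|Γ| = (S − 1)/(S + 1) = (11 − 1)/(11 + 1) = 10/12

|Γ| ≈ 0.833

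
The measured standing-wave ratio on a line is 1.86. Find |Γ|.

|Γ| ≈ 0.301

|Γ| = (S − 1)/(S + 1) = (1.86 − 1)/(1.86 + 1) = 0.86/2.86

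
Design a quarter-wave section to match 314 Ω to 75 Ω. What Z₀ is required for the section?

Z_qwt ≈ 153 Ω

Z_qwt = √(Z_0·R_L) = √(75 × 314) = √23550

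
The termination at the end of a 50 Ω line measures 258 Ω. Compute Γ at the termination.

Γ = (Z_L − Z_0)/(Z_L + Z_0) = (258 − 50)/(258 + 50) = 208/308

Γ = 0.675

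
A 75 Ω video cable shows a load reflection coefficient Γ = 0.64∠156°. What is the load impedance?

Z_L = Z_0·(1 + Γ)/(1 − Γ) = 75·(0.415 + j0.26)/(1.58 − j0.26)

Z_L ≈ 17.2 + j15.1 Ω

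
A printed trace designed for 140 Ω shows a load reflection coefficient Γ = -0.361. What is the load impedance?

Z_L = Z_0·(1 + Γ)/(1 − Γ) = 140·(0.639)/(1.36)

Z_L ≈ 65.7 Ω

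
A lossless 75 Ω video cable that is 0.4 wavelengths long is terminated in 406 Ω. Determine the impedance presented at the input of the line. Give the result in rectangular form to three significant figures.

βl = 2π × 0.4 = 144°
tan(βl) = tan(144°) = -0.727
Z_in = Z_0·(Z_L + jZ_0·tanβl)/(Z_0 + jZ_L·tanβl)
     = 75·(406 − j54.5)/(75 − j295)

Z_in ≈ 37.7 + j93.7 Ω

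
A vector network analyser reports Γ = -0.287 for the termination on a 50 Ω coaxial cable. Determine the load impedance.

Z_L = Z_0·(1 + Γ)/(1 − Γ) = 50·(0.713)/(1.29)

Z_L ≈ 27.7 Ω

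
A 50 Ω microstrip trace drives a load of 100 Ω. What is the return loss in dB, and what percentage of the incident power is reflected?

RL ≈ 9.54 dB; 11.1% of incident power reflected

Γ = (100 − 50)/(100 + 50) = 0.333
RL = −20·log₁₀(0.333) = 9.54 dB
P_refl/P_inc = |Γ|² = 0.111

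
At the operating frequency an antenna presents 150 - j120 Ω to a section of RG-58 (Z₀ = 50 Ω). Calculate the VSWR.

VSWR ≈ 5.06

Γ = (Z_L − Z_0)/(Z_L + Z_0) = (100 − j120)/(200 − j120)
|Γ| = 156/233 = 0.67
VSWR = (1 + |Γ|)/(1 − |Γ|) = 1.67/0.33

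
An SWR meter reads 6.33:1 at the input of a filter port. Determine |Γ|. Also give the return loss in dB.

|Γ| ≈ 0.727; return loss ≈ 2.77 dB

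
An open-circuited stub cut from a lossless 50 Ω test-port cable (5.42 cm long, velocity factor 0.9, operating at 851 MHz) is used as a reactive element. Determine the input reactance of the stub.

X_in ≈ -27.1 Ω (capacitive)

λ = v/f = 0.9·c / 851 MHz = 0.317 m
βl = 2π·l/λ = 2π × 0.171 = 61.5°
tan(βl) = 1.84
For an open-circuited stub, Z_in = −jZ_0·cot(βl) = −jZ_0/tan(βl)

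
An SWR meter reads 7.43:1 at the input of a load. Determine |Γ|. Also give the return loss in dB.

|Γ| ≈ 0.763; return loss ≈ 2.35 dB

|Γ| = (S − 1)/(S + 1) = (7.43 − 1)/(7.43 + 1) = 6.43/8.43
RL = −20·log₁₀|Γ| = −20·log₁₀(0.763)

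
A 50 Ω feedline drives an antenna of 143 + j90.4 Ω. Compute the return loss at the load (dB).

RL ≈ 4.31 dB

Γ = (93 + j90.4)/(193 + j90.4), |Γ| = 0.609
RL = −20·log₁₀|Γ| = −20·log₁₀(0.609)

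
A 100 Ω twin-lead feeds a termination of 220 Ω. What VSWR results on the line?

VSWR ≈ 2.2

Γ = (220 − 100)/(220 + 100) = 0.375
VSWR = (1 + 0.375)/(1 − 0.375)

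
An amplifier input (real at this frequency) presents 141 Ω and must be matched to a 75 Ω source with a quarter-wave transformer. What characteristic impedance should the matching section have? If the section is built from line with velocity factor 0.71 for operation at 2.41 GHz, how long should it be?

Z_qwt ≈ 103 Ω; length ≈ 2.21 cm

Z_qwt = √(Z_0·R_L) = √(75 × 141) = √10580
λ = 0.71·c/f = 0.0884 m, so l = λ/4 = 0.0221 m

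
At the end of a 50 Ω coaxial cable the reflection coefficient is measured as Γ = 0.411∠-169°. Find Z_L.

Z_L ≈ 21 − j3.97 Ω

Z_L = Z_0·(1 + Γ)/(1 − Γ) = 50·(0.597 − j0.0784)/(1.4 + j0.0784)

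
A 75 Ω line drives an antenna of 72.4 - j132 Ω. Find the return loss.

Γ = (-2.6 − j132)/(147.4 − j132), |Γ| = 0.667
RL = −20·log₁₀|Γ| = −20·log₁₀(0.667)

RL ≈ 3.51 dB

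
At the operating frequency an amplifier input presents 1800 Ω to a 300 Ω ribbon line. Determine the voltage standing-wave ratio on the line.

VSWR ≈ 6

Γ = (1800 − 300)/(1800 + 300) = 0.714
VSWR = (1 + 0.714)/(1 − 0.714)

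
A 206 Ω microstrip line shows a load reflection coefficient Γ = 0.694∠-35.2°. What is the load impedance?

Z_L ≈ 307 − j474 Ω

Z_L = Z_0·(1 + Γ)/(1 − Γ) = 206·(1.57 − j0.4)/(0.433 + j0.4)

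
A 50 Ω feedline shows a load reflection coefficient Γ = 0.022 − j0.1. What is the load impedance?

Z_L = Z_0·(1 + Γ)/(1 − Γ) = 50·(1.02 − j0.1)/(0.978 + j0.1)

Z_L ≈ 51.2 − j10.3 Ω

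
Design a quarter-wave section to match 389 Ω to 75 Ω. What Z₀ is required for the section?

Z_qwt = √(Z_0·R_L) = √(75 × 389) = √29180

Z_qwt ≈ 171 Ω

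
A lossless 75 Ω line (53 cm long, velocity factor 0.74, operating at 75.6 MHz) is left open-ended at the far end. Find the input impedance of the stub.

λ = v/f = 0.74·c / 75.6 MHz = 2.94 m
βl = 2π·l/λ = 2π × 0.18 = 65°
tan(βl) = 2.14
For an open-ended stub, Z_in = −jZ_0·cot(βl) = −jZ_0/tan(βl)

Z_in ≈ −j35 Ω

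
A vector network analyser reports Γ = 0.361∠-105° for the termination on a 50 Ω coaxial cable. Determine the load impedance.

Z_L = Z_0·(1 + Γ)/(1 − Γ) = 50·(0.907 − j0.349)/(1.09 + j0.349)

Z_L ≈ 33 − j26.5 Ω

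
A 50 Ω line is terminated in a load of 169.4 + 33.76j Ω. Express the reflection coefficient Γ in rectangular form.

Γ ≈ 0.555 + j0.0685

Γ = (Z_L − Z_0)/(Z_L + Z_0) = (119.4 + j33.76)/(219.4 + j33.76)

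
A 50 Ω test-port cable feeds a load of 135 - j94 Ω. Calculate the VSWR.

VSWR ≈ 4.14

Γ = (Z_L − Z_0)/(Z_L + Z_0) = (85 − j94)/(185 − j94)
|Γ| = 127/208 = 0.611
VSWR = (1 + |Γ|)/(1 − |Γ|) = 1.61/0.389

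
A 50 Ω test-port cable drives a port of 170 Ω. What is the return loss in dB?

Γ = (170 − 50)/(170 + 50) = 0.545
RL = −20·log₁₀|Γ| = −20·log₁₀(0.545)

RL ≈ 5.26 dB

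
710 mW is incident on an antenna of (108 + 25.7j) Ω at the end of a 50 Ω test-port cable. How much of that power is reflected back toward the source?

P_reflected ≈ 112 mW

|Γ| = |(58 + j25.7)/(158 + j25.7)| = 0.396
|Γ|² = 0.157
P_refl = |Γ|²·P_inc = 112 mW, P_del = (1 − |Γ|²)·P_inc = 598 mW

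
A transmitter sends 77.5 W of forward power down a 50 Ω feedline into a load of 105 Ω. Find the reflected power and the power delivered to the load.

P_reflected ≈ 9.76 W; P_delivered ≈ 67.7 W

Γ = (105 − 50)/(105 + 50) = 0.355
|Γ|² = 0.126
P_refl = |Γ|²·P_inc = 9.76 W, P_del = (1 − |Γ|²)·P_inc = 67.7 W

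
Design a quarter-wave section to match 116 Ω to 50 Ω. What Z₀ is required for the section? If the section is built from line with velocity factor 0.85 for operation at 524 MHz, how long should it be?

Z_qwt ≈ 76.2 Ω; length ≈ 12.2 cm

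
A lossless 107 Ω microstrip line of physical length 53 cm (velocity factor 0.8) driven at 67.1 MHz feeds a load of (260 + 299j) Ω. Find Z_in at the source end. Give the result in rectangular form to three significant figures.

Z_in ≈ 40 − j113 Ω

λ = v/f = 0.8·c / 67.1 MHz = 3.58 m
βl = 2π·l/λ = 2π × 0.148 = 53.3°
tan(βl) = tan(53.3°) = 1.34
Z_in = Z_0·(Z_L + jZ_0·tanβl)/(Z_0 + jZ_L·tanβl)
     = 107·(260 + j443)/(-295 + j349)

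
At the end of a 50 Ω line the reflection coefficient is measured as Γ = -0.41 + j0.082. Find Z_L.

Z_L ≈ 20.7 + j4.11 Ω

Z_L = Z_0·(1 + Γ)/(1 − Γ) = 50·(0.59 + j0.082)/(1.41 − j0.082)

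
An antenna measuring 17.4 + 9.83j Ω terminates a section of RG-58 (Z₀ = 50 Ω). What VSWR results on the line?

Γ = (Z_L − Z_0)/(Z_L + Z_0) = (-32.6 + j9.83)/(67.4 + j9.83)
|Γ| = 34/68.1 = 0.5
VSWR = (1 + |Γ|)/(1 − |Γ|) = 1.5/0.5

VSWR ≈ 3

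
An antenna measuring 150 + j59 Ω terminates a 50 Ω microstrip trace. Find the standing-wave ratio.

Γ = (Z_L − Z_0)/(Z_L + Z_0) = (100 + j59)/(200 + j59)
|Γ| = 116/209 = 0.557
VSWR = (1 + |Γ|)/(1 − |Γ|) = 1.56/0.443

VSWR ≈ 3.51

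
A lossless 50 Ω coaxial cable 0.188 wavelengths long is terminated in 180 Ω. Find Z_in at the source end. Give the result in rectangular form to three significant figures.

βl = 2π × 0.188 = 67.7°
tan(βl) = tan(67.7°) = 2.44
Z_in = Z_0·(Z_L + jZ_0·tanβl)/(Z_0 + jZ_L·tanβl)
     = 50·(180 + j122)/(50 + j438)

Z_in ≈ 16 − j18.7 Ω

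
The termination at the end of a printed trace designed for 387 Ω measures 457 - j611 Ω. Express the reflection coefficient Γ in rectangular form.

Γ = (Z_L − Z_0)/(Z_L + Z_0) = (70 − j611)/(844 − j611)

Γ ≈ 0.398 − j0.436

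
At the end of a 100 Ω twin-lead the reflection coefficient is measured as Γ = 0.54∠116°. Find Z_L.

Z_L = Z_0·(1 + Γ)/(1 − Γ) = 100·(0.763 + j0.485)/(1.24 − j0.485)

Z_L ≈ 40.1 + j55 Ω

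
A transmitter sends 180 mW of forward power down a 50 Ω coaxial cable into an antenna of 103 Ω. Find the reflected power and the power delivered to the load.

Γ = (103 − 50)/(103 + 50) = 0.346
|Γ|² = 0.12
P_refl = |Γ|²·P_inc = 21.6 mW, P_del = (1 − |Γ|²)·P_inc = 158 mW

P_reflected ≈ 21.6 mW; P_delivered ≈ 158 mW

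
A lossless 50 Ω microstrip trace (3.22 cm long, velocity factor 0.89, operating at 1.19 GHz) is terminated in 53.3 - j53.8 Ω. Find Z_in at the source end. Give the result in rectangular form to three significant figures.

λ = v/f = 0.89·c / 1.19 GHz = 0.224 m
βl = 2π·l/λ = 2π × 0.144 = 51.7°
tan(βl) = tan(51.7°) = 1.26
Z_in = Z_0·(Z_L + jZ_0·tanβl)/(Z_0 + jZ_L·tanβl)
     = 50·(53.3 + j9.43)/(118 + j67.4)

Z_in ≈ 18.7 − j6.71 Ω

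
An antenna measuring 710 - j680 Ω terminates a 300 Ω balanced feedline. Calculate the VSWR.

VSWR ≈ 4.75

Γ = (Z_L − Z_0)/(Z_L + Z_0) = (410 − j680)/(1010 − j680)
|Γ| = 794/1220 = 0.652
VSWR = (1 + |Γ|)/(1 − |Γ|) = 1.65/0.348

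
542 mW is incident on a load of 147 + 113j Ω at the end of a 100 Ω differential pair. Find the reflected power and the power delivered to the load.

|Γ| = |(47 + j113)/(247 + j113)| = 0.451
|Γ|² = 0.203
P_refl = |Γ|²·P_inc = 110 mW, P_del = (1 − |Γ|²)·P_inc = 432 mW

P_reflected ≈ 110 mW; P_delivered ≈ 432 mW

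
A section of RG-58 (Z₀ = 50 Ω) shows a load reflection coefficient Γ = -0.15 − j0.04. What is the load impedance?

Z_L ≈ 36.9 − j3.02 Ω

Z_L = Z_0·(1 + Γ)/(1 − Γ) = 50·(0.85 − j0.04)/(1.15 + j0.04)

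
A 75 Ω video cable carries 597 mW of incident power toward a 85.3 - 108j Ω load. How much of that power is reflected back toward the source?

P_reflected ≈ 188 mW

|Γ| = |(10.3 − j108)/(160.3 − j108)| = 0.561
|Γ|² = 0.315
P_refl = |Γ|²·P_inc = 188 mW, P_del = (1 − |Γ|²)·P_inc = 409 mW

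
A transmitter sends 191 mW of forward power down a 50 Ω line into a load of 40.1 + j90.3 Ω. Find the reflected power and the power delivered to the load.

P_reflected ≈ 96.9 mW; P_delivered ≈ 94.1 mW

|Γ| = |(-9.9 + j90.3)/(90.1 + j90.3)| = 0.712
|Γ|² = 0.507
P_refl = |Γ|²·P_inc = 96.9 mW, P_del = (1 − |Γ|²)·P_inc = 94.1 mW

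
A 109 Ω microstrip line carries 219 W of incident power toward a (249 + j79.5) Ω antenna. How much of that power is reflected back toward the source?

P_reflected ≈ 42.2 W

|Γ| = |(140 + j79.5)/(358 + j79.5)| = 0.439
|Γ|² = 0.193
P_refl = |Γ|²·P_inc = 42.2 W, P_del = (1 − |Γ|²)·P_inc = 177 W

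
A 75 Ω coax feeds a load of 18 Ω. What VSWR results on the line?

Γ = (18 − 75)/(18 + 75) = -0.613
VSWR = (1 + 0.613)/(1 − 0.613)

VSWR ≈ 4.17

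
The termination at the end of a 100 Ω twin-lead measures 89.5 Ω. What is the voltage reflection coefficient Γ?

Γ = -0.0554

Γ = (Z_L − Z_0)/(Z_L + Z_0) = (89.5 − 100)/(89.5 + 100) = -10.5/189.5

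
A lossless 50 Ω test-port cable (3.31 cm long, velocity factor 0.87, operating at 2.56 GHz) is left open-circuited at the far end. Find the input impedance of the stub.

Z_in ≈ +j25.3 Ω

λ = v/f = 0.87·c / 2.56 GHz = 0.102 m
βl = 2π·l/λ = 2π × 0.325 = 117°
tan(βl) = -1.97
For an open-circuited stub, Z_in = −jZ_0·cot(βl) = −jZ_0/tan(βl)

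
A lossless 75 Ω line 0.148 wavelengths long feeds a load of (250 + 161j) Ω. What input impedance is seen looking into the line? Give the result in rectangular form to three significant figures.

Z_in ≈ 29.8 − j68.5 Ω

βl = 2π × 0.148 = 53.3°
tan(βl) = tan(53.3°) = 1.34
Z_in = Z_0·(Z_L + jZ_0·tanβl)/(Z_0 + jZ_L·tanβl)
     = 75·(250 + j262)/(-141 + j335)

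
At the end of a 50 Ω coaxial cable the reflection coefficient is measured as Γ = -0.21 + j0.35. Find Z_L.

Z_L = Z_0·(1 + Γ)/(1 − Γ) = 50·(0.79 + j0.35)/(1.21 − j0.35)

Z_L ≈ 26.3 + j22.1 Ω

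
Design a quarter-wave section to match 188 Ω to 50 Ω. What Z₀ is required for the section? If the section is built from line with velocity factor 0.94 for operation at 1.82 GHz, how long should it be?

Z_qwt = √(Z_0·R_L) = √(50 × 188) = √9400
λ = 0.94·c/f = 0.155 m, so l = λ/4 = 0.0387 m

Z_qwt ≈ 97 Ω; length ≈ 3.87 cm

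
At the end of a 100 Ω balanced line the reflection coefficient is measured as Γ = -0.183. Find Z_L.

Z_L = Z_0·(1 + Γ)/(1 − Γ) = 100·(0.817)/(1.18)

Z_L ≈ 69.1 Ω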